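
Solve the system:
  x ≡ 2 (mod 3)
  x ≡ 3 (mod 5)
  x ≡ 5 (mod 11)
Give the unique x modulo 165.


Moduli 3, 5, 11 are pairwise coprime; by CRT there is a unique solution modulo M = 3 · 5 · 11 = 165.
Solve pairwise, accumulating the modulus:
  Start with x ≡ 2 (mod 3).
  Combine with x ≡ 3 (mod 5): since gcd(3, 5) = 1, we get a unique residue mod 15.
    Write x = 2 + 3·t and substitute into x ≡ 3 (mod 5): 3·t ≡ 3 − 2 = 1 (mod 5).
    The inverse of 3 mod 5 is 2 (since 3·2 = 6 = 1·5 + 1), so t ≡ 2·1 = 2 ≡ 2 (mod 5).
    Then x = 2 + 3·2 = 8, valid modulo lcm(3, 5) = 15: x ≡ 8 (mod 15).
  Combine with x ≡ 5 (mod 11): since gcd(15, 11) = 1, we get a unique residue mod 165.
    Write x = 8 + 15·t and substitute into x ≡ 5 (mod 11): 15·t ≡ 5 − 8 = -3 (mod 11).
    Reduce coefficients mod 11: 4·t ≡ 8 (mod 11).
    The inverse of 4 mod 11 is 3 (since 4·3 = 12 = 1·11 + 1), so t ≡ 3·8 = 24 ≡ 2 (mod 11).
    Then x = 8 + 15·2 = 38, valid modulo lcm(15, 11) = 165: x ≡ 38 (mod 165).
Verify: 38 mod 3 = 2 ✓, 38 mod 5 = 3 ✓, 38 mod 11 = 5 ✓.

x ≡ 38 (mod 165).


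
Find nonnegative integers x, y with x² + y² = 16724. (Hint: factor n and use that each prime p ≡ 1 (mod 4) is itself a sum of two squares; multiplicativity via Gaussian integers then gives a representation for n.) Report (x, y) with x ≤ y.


Step 1: Factor n = 16724 = 2^2 · 37 · 113.
Step 2: Check the mod-4 condition on each prime factor: 2 = 2 (special); 37 ≡ 1 (mod 4), exponent 1; 113 ≡ 1 (mod 4), exponent 1.
All primes ≡ 3 (mod 4) appear to even exponent (or don't appear), so by the two-squares theorem n IS expressible as a sum of two squares.
Step 3: Build a representation. Group n = k² · m with k = 2 and m = 37 · 113 = 4181 (a product of primes ≡ 1 (mod 4)); a representation of m scales to one of n via (k·x)² + (k·y)² = k²(x² + y²). Each prime p ≡ 1 (mod 4) is itself a sum of two squares; find a² by testing p − a² for a perfect square:
  37: 37 − 1² = 36 = 6² ⇒ 37 = 1² + 6².
  113: 113 − 1² = 112, 113 − 2² = 109, 113 − 3² = 104, 113 − 4² = 97, 113 − 5² = 88, 113 − 6² = 77, 113 − 7² = 64 = 8² ⇒ 113 = 7² + 8².
  Combine using the Brahmagupta–Fibonacci identity (a² + b²)(c² + d²) = (ac − bd)² + (ad + bc)² = (ac + bd)² + (ad − bc)²:
  37 · 113 = 4181: from (1² + 6²)(7² + 8²), take (1·7 − 6·8, 1·8 + 6·7) = (7 − 48, 8 + 42) = (-41, 50); dropping signs (only squares matter) gives (41, 50); check 41² + 50² = 1681 + 2500 = 4181 ✓.
  Scale by k = 2: (2·41, 2·50) = (82, 100).
Step 4: Order so x ≤ y and verify: 82² + 100² = 6724 + 10000 = 16724 = n. ✓

n = 16724 = 82² + 100² (one valid representation with x ≤ y).


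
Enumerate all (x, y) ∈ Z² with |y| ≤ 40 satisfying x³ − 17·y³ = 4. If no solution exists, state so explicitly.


The equation is x³ - 17y³ = 4. For fixed y, x³ = 17·y³ + 4, so a solution requires the RHS to be a perfect cube.
Strategy: iterate y from -40 to 40, compute RHS = 17·y³ + 4, and check whether it is a (positive or negative) perfect cube.
Check small values of y:
  y = 0: RHS = 4 is not a perfect cube.
  y = 1: RHS = 21 is not a perfect cube.
  y = -1: RHS = -13 is not a perfect cube.
  y = 2: RHS = 140 is not a perfect cube.
  y = -2: RHS = -132 is not a perfect cube.
  y = 3: RHS = 463 is not a perfect cube.
  y = -3: RHS = -455 is not a perfect cube.
Continuing the search up to |y| = 40 finds no solutions either.
No (x, y) in the scanned range satisfies the equation.

No integer solutions with |y| ≤ 40.


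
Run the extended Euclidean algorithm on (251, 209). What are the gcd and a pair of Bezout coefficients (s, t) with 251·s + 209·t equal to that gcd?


Euclidean algorithm on (251, 209) — divide until remainder is 0:
  251 = 1 · 209 + 42
  209 = 4 · 42 + 41
  42 = 1 · 41 + 1
  41 = 41 · 1 + 0
gcd(251, 209) = 1.
Track Bezout coefficients alongside the remainders: start with r₀ = 251 = a·1 + b·0 (s = 1, t = 0) and r₁ = 209 = a·0 + b·1 (s = 0, t = 1); each new remainder r_{k+1} = r_{k-1} − q_k·r_k inherits s_{k+1} = s_{k-1} − q_k·s_k, t_{k+1} = t_{k-1} − q_k·t_k, so r_k = a·s_k + b·t_k at every step:
  q = 1: r = 42, s = 1 − 1·0 = 1, t = 0 − 1·1 = -1  (check: 251·1 + 209·(-1) = 42)
  q = 4: r = 41, s = 0 − 4·1 = -4, t = 1 − 4·(-1) = 5  (check: 251·(-4) + 209·5 = 41)
  q = 1: r = 1, s = 1 − 1·(-4) = 5, t = -1 − 1·5 = -6  (check: 251·5 + 209·(-6) = 1)
The row with r = 1 (the gcd) gives the Bezout coefficients s = 5, t = -6.
Result: 251 · (5) + 209 · (-6) = 1.

gcd(251, 209) = 1; s = 5, t = -6 (check: 251·5 + 209·(-6) = 1).


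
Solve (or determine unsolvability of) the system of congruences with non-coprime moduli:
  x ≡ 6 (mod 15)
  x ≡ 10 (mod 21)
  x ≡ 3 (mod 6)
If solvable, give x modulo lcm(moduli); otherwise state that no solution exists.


Moduli 15, 21, 6 are not pairwise coprime, so CRT works modulo lcm(m_i) when all pairwise compatibility conditions hold.
Pairwise compatibility: gcd(m_i, m_j) must divide a_i - a_j for every pair.
Merge one congruence at a time:
  Start: x ≡ 6 (mod 15).
  Combine with x ≡ 10 (mod 21): gcd(15, 21) = 3, and 10 - 6 = 4 is NOT divisible by 3.
    ⇒ system is inconsistent (no integer solution).

No solution (the system is inconsistent).


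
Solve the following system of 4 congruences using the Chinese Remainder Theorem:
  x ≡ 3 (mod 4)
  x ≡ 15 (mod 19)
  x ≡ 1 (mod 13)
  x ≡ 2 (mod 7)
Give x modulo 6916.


Product of moduli M = 4 · 19 · 13 · 7 = 6916.
Merge one congruence at a time:
  Start: x ≡ 3 (mod 4).
  Combine with x ≡ 15 (mod 19); new modulus lcm = 76.
    Write x = 3 + 4·t and substitute into x ≡ 15 (mod 19): 4·t ≡ 15 − 3 = 12 (mod 19).
    The inverse of 4 mod 19 is 5 (since 4·5 = 20 = 1·19 + 1), so t ≡ 5·12 = 60 ≡ 3 (mod 19).
    Then x = 3 + 4·3 = 15, valid modulo lcm(4, 19) = 76: x ≡ 15 (mod 76).
  Combine with x ≡ 1 (mod 13); new modulus lcm = 988.
    Write x = 15 + 76·t and substitute into x ≡ 1 (mod 13): 76·t ≡ 1 − 15 = -14 (mod 13).
    Reduce coefficients mod 13: 11·t ≡ 12 (mod 13).
    The inverse of 11 mod 13 is 6 (since 11·6 = 66 = 5·13 + 1), so t ≡ 6·12 = 72 ≡ 7 (mod 13).
    Then x = 15 + 76·7 = 547, valid modulo lcm(76, 13) = 988: x ≡ 547 (mod 988).
  Combine with x ≡ 2 (mod 7); new modulus lcm = 6916.
    Write x = 547 + 988·t and substitute into x ≡ 2 (mod 7): 988·t ≡ 2 − 547 = -545 (mod 7).
    Reduce coefficients mod 7: 1·t ≡ 1 (mod 7).
    So t ≡ 1 (mod 7).
    Then x = 547 + 988·1 = 1535, valid modulo lcm(988, 7) = 6916: x ≡ 1535 (mod 6916).
Verify against each original: 1535 mod 4 = 3, 1535 mod 19 = 15, 1535 mod 13 = 1, 1535 mod 7 = 2.

x ≡ 1535 (mod 6916).


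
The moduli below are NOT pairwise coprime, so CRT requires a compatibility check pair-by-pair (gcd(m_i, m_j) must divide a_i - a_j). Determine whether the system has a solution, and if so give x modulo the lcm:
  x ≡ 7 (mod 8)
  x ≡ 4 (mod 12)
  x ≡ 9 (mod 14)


Moduli 8, 12, 14 are not pairwise coprime, so CRT works modulo lcm(m_i) when all pairwise compatibility conditions hold.
Pairwise compatibility: gcd(m_i, m_j) must divide a_i - a_j for every pair.
Merge one congruence at a time:
  Start: x ≡ 7 (mod 8).
  Combine with x ≡ 4 (mod 12): gcd(8, 12) = 4, and 4 - 7 = -3 is NOT divisible by 4.
    ⇒ system is inconsistent (no integer solution).

No solution (the system is inconsistent).


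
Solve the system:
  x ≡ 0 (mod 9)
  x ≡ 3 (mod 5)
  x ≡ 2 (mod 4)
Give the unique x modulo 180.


Moduli 9, 5, 4 are pairwise coprime; by CRT there is a unique solution modulo M = 9 · 5 · 4 = 180.
Solve pairwise, accumulating the modulus:
  Start with x ≡ 0 (mod 9).
  Combine with x ≡ 3 (mod 5): since gcd(9, 5) = 1, we get a unique residue mod 45.
    Write x = 0 + 9·t and substitute into x ≡ 3 (mod 5): 9·t ≡ 3 − 0 = 3 (mod 5).
    Reduce coefficients mod 5: 4·t ≡ 3 (mod 5).
    The inverse of 4 mod 5 is 4 (since 4·4 = 16 = 3·5 + 1), so t ≡ 4·3 = 12 ≡ 2 (mod 5).
    Then x = 0 + 9·2 = 18, valid modulo lcm(9, 5) = 45: x ≡ 18 (mod 45).
  Combine with x ≡ 2 (mod 4): since gcd(45, 4) = 1, we get a unique residue mod 180.
    Write x = 18 + 45·t and substitute into x ≡ 2 (mod 4): 45·t ≡ 2 − 18 = -16 (mod 4).
    Reduce coefficients mod 4: 1·t ≡ 0 (mod 4).
    So t ≡ 0 (mod 4).
    Then x = 18 + 45·0 = 18, valid modulo lcm(45, 4) = 180: x ≡ 18 (mod 180).
Verify: 18 mod 9 = 0 ✓, 18 mod 5 = 3 ✓, 18 mod 4 = 2 ✓.

x ≡ 18 (mod 180).


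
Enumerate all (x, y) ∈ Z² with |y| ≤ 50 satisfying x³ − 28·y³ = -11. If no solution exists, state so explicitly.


The equation is x³ - 28y³ = -11. For fixed y, x³ = 28·y³ − 11, so a solution requires the RHS to be a perfect cube.
Strategy: iterate y from -50 to 50, compute RHS = 28·y³ − 11, and check whether it is a (positive or negative) perfect cube.
Check small values of y:
  y = 0: RHS = -11 is not a perfect cube.
  y = 1: RHS = 17 is not a perfect cube.
  y = -1: RHS = -39 is not a perfect cube.
  y = 2: RHS = 213 is not a perfect cube.
  y = -2: RHS = -235 is not a perfect cube.
  y = 3: RHS = 745 is not a perfect cube.
  y = -3: RHS = -767 is not a perfect cube.
Continuing the search up to |y| = 50 finds no solutions either.
No (x, y) in the scanned range satisfies the equation.

No integer solutions with |y| ≤ 50.


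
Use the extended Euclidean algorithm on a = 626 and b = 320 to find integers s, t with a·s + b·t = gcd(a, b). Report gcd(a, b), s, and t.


Euclidean algorithm on (626, 320) — divide until remainder is 0:
  626 = 1 · 320 + 306
  320 = 1 · 306 + 14
  306 = 21 · 14 + 12
  14 = 1 · 12 + 2
  12 = 6 · 2 + 0
gcd(626, 320) = 2.
Track Bezout coefficients alongside the remainders: start with r₀ = 626 = a·1 + b·0 (s = 1, t = 0) and r₁ = 320 = a·0 + b·1 (s = 0, t = 1); each new remainder r_{k+1} = r_{k-1} − q_k·r_k inherits s_{k+1} = s_{k-1} − q_k·s_k, t_{k+1} = t_{k-1} − q_k·t_k, so r_k = a·s_k + b·t_k at every step:
  q = 1: r = 306, s = 1 − 1·0 = 1, t = 0 − 1·1 = -1  (check: 626·1 + 320·(-1) = 306)
  q = 1: r = 14, s = 0 − 1·1 = -1, t = 1 − 1·(-1) = 2  (check: 626·(-1) + 320·2 = 14)
  q = 21: r = 12, s = 1 − 21·(-1) = 22, t = -1 − 21·2 = -43  (check: 626·22 + 320·(-43) = 12)
  q = 1: r = 2, s = -1 − 1·22 = -23, t = 2 − 1·(-43) = 45  (check: 626·(-23) + 320·45 = 2)
The row with r = 2 (the gcd) gives the Bezout coefficients s = -23, t = 45.
Result: 626 · (-23) + 320 · (45) = 2.

gcd(626, 320) = 2; s = -23, t = 45 (check: 626·(-23) + 320·45 = 2).


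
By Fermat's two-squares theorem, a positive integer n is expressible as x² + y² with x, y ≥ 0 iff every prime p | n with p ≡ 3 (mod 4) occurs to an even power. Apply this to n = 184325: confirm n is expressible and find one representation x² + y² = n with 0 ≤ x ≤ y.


Step 1: Factor n = 184325 = 5^2 · 73 · 101.
Step 2: Check the mod-4 condition on each prime factor: 5 ≡ 1 (mod 4), exponent 2; 73 ≡ 1 (mod 4), exponent 1; 101 ≡ 1 (mod 4), exponent 1.
All primes ≡ 3 (mod 4) appear to even exponent (or don't appear), so by the two-squares theorem n IS expressible as a sum of two squares.
Step 3: Build a representation. Group n = k² · m with k = 5 and m = 73 · 101 = 7373 (a product of primes ≡ 1 (mod 4)); a representation of m scales to one of n via (k·x)² + (k·y)² = k²(x² + y²). Each prime p ≡ 1 (mod 4) is itself a sum of two squares; find a² by testing p − a² for a perfect square:
  73: 73 − 1² = 72, 73 − 2² = 69, 73 − 3² = 64 = 8² ⇒ 73 = 3² + 8².
  101: 101 − 1² = 100 = 10² ⇒ 101 = 1² + 10².
  Combine using the Brahmagupta–Fibonacci identity (a² + b²)(c² + d²) = (ac − bd)² + (ad + bc)² = (ac + bd)² + (ad − bc)²:
  73 · 101 = 7373: from (3² + 8²)(1² + 10²), take (3·1 − 8·10, 3·10 + 8·1) = (3 − 80, 30 + 8) = (-77, 38); dropping signs (only squares matter) gives (77, 38); check 77² + 38² = 5929 + 1444 = 7373 ✓.
  Scale by k = 5: (5·77, 5·38) = (385, 190).
Step 4: Order so x ≤ y and verify: 190² + 385² = 36100 + 148225 = 184325 = n. ✓

n = 184325 = 190² + 385² (one valid representation with x ≤ y).


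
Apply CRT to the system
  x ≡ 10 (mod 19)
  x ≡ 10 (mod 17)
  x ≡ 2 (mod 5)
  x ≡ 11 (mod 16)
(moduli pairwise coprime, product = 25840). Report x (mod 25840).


Product of moduli M = 19 · 17 · 5 · 16 = 25840.
Merge one congruence at a time:
  Start: x ≡ 10 (mod 19).
  Combine with x ≡ 10 (mod 17); new modulus lcm = 323.
    Write x = 10 + 19·t and substitute into x ≡ 10 (mod 17): 19·t ≡ 10 − 10 = 0 (mod 17).
    Reduce coefficients mod 17: 2·t ≡ 0 (mod 17).
    The inverse of 2 mod 17 is 9 (since 2·9 = 18 = 1·17 + 1), so t ≡ 9·0 = 0 ≡ 0 (mod 17).
    Then x = 10 + 19·0 = 10, valid modulo lcm(19, 17) = 323: x ≡ 10 (mod 323).
  Combine with x ≡ 2 (mod 5); new modulus lcm = 1615.
    Write x = 10 + 323·t and substitute into x ≡ 2 (mod 5): 323·t ≡ 2 − 10 = -8 (mod 5).
    Reduce coefficients mod 5: 3·t ≡ 2 (mod 5).
    The inverse of 3 mod 5 is 2 (since 3·2 = 6 = 1·5 + 1), so t ≡ 2·2 = 4 ≡ 4 (mod 5).
    Then x = 10 + 323·4 = 1302, valid modulo lcm(323, 5) = 1615: x ≡ 1302 (mod 1615).
  Combine with x ≡ 11 (mod 16); new modulus lcm = 25840.
    Write x = 1302 + 1615·t and substitute into x ≡ 11 (mod 16): 1615·t ≡ 11 − 1302 = -1291 (mod 16).
    Reduce coefficients mod 16: 15·t ≡ 5 (mod 16).
    The inverse of 15 mod 16 is 15 (since 15·15 = 225 = 14·16 + 1), so t ≡ 15·5 = 75 ≡ 11 (mod 16).
    Then x = 1302 + 1615·11 = 19067, valid modulo lcm(1615, 16) = 25840: x ≡ 19067 (mod 25840).
Verify against each original: 19067 mod 19 = 10, 19067 mod 17 = 10, 19067 mod 5 = 2, 19067 mod 16 = 11.

x ≡ 19067 (mod 25840).


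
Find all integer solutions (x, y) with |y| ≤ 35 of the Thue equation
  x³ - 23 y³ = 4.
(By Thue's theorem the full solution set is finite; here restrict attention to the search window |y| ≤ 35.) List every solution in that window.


The equation is x³ - 23y³ = 4. For fixed y, x³ = 23·y³ + 4, so a solution requires the RHS to be a perfect cube.
Strategy: iterate y from -35 to 35, compute RHS = 23·y³ + 4, and check whether it is a (positive or negative) perfect cube.
Check small values of y:
  y = 0: RHS = 4 is not a perfect cube.
  y = 1: RHS = 27 = (3)³ ⇒ x = 3 works.
  y = -1: RHS = -19 is not a perfect cube.
  y = 2: RHS = 188 is not a perfect cube.
  y = -2: RHS = -180 is not a perfect cube.
  y = 3: RHS = 625 is not a perfect cube.
  y = -3: RHS = -617 is not a perfect cube.
Continuing the search up to |y| = 35 finds no further solutions beyond those listed.
Collected solutions: (3, 1).

Solutions (with |y| ≤ 35): (3, 1).


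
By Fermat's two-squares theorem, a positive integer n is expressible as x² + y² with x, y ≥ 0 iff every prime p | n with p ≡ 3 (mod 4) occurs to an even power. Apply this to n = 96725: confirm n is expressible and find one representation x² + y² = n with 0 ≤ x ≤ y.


Step 1: Factor n = 96725 = 5^2 · 53 · 73.
Step 2: Check the mod-4 condition on each prime factor: 5 ≡ 1 (mod 4), exponent 2; 53 ≡ 1 (mod 4), exponent 1; 73 ≡ 1 (mod 4), exponent 1.
All primes ≡ 3 (mod 4) appear to even exponent (or don't appear), so by the two-squares theorem n IS expressible as a sum of two squares.
Step 3: Build a representation. Group n = k² · m with k = 5 and m = 53 · 73 = 3869 (a product of primes ≡ 1 (mod 4)); a representation of m scales to one of n via (k·x)² + (k·y)² = k²(x² + y²). Each prime p ≡ 1 (mod 4) is itself a sum of two squares; find a² by testing p − a² for a perfect square:
  53: 53 − 1² = 52, 53 − 2² = 49 = 7² ⇒ 53 = 2² + 7².
  73: 73 − 1² = 72, 73 − 2² = 69, 73 − 3² = 64 = 8² ⇒ 73 = 3² + 8².
  Combine using the Brahmagupta–Fibonacci identity (a² + b²)(c² + d²) = (ac − bd)² + (ad + bc)² = (ac + bd)² + (ad − bc)²:
  53 · 73 = 3869: from (2² + 7²)(3² + 8²), take (2·3 − 7·8, 2·8 + 7·3) = (6 − 56, 16 + 21) = (-50, 37); dropping signs (only squares matter) gives (50, 37); check 50² + 37² = 2500 + 1369 = 3869 ✓.
  Scale by k = 5: (5·50, 5·37) = (250, 185).
Step 4: Order so x ≤ y and verify: 185² + 250² = 34225 + 62500 = 96725 = n. ✓

n = 96725 = 185² + 250² (one valid representation with x ≤ y).


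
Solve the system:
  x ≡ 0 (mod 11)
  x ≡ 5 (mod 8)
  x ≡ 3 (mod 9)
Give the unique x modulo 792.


Moduli 11, 8, 9 are pairwise coprime; by CRT there is a unique solution modulo M = 11 · 8 · 9 = 792.
Solve pairwise, accumulating the modulus:
  Start with x ≡ 0 (mod 11).
  Combine with x ≡ 5 (mod 8): since gcd(11, 8) = 1, we get a unique residue mod 88.
    Write x = 0 + 11·t and substitute into x ≡ 5 (mod 8): 11·t ≡ 5 − 0 = 5 (mod 8).
    Reduce coefficients mod 8: 3·t ≡ 5 (mod 8).
    The inverse of 3 mod 8 is 3 (since 3·3 = 9 = 1·8 + 1), so t ≡ 3·5 = 15 ≡ 7 (mod 8).
    Then x = 0 + 11·7 = 77, valid modulo lcm(11, 8) = 88: x ≡ 77 (mod 88).
  Combine with x ≡ 3 (mod 9): since gcd(88, 9) = 1, we get a unique residue mod 792.
    Write x = 77 + 88·t and substitute into x ≡ 3 (mod 9): 88·t ≡ 3 − 77 = -74 (mod 9).
    Reduce coefficients mod 9: 7·t ≡ 7 (mod 9).
    The inverse of 7 mod 9 is 4 (since 7·4 = 28 = 3·9 + 1), so t ≡ 4·7 = 28 ≡ 1 (mod 9).
    Then x = 77 + 88·1 = 165, valid modulo lcm(88, 9) = 792: x ≡ 165 (mod 792).
Verify: 165 mod 11 = 0 ✓, 165 mod 8 = 5 ✓, 165 mod 9 = 3 ✓.

x ≡ 165 (mod 792).


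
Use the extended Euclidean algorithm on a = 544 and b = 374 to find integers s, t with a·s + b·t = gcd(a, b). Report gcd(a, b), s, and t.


Euclidean algorithm on (544, 374) — divide until remainder is 0:
  544 = 1 · 374 + 170
  374 = 2 · 170 + 34
  170 = 5 · 34 + 0
gcd(544, 374) = 34.
Track Bezout coefficients alongside the remainders: start with r₀ = 544 = a·1 + b·0 (s = 1, t = 0) and r₁ = 374 = a·0 + b·1 (s = 0, t = 1); each new remainder r_{k+1} = r_{k-1} − q_k·r_k inherits s_{k+1} = s_{k-1} − q_k·s_k, t_{k+1} = t_{k-1} − q_k·t_k, so r_k = a·s_k + b·t_k at every step:
  q = 1: r = 170, s = 1 − 1·0 = 1, t = 0 − 1·1 = -1  (check: 544·1 + 374·(-1) = 170)
  q = 2: r = 34, s = 0 − 2·1 = -2, t = 1 − 2·(-1) = 3  (check: 544·(-2) + 374·3 = 34)
The row with r = 34 (the gcd) gives the Bezout coefficients s = -2, t = 3.
Result: 544 · (-2) + 374 · (3) = 34.

gcd(544, 374) = 34; s = -2, t = 3 (check: 544·(-2) + 374·3 = 34).


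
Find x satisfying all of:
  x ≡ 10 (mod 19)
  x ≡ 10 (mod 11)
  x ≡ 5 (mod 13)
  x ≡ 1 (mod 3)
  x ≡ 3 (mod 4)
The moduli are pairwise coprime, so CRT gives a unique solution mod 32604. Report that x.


Product of moduli M = 19 · 11 · 13 · 3 · 4 = 32604.
Merge one congruence at a time:
  Start: x ≡ 10 (mod 19).
  Combine with x ≡ 10 (mod 11); new modulus lcm = 209.
    Write x = 10 + 19·t and substitute into x ≡ 10 (mod 11): 19·t ≡ 10 − 10 = 0 (mod 11).
    Reduce coefficients mod 11: 8·t ≡ 0 (mod 11).
    The inverse of 8 mod 11 is 7 (since 8·7 = 56 = 5·11 + 1), so t ≡ 7·0 = 0 ≡ 0 (mod 11).
    Then x = 10 + 19·0 = 10, valid modulo lcm(19, 11) = 209: x ≡ 10 (mod 209).
  Combine with x ≡ 5 (mod 13); new modulus lcm = 2717.
    Write x = 10 + 209·t and substitute into x ≡ 5 (mod 13): 209·t ≡ 5 − 10 = -5 (mod 13).
    Reduce coefficients mod 13: 1·t ≡ 8 (mod 13).
    So t ≡ 8 (mod 13).
    Then x = 10 + 209·8 = 1682, valid modulo lcm(209, 13) = 2717: x ≡ 1682 (mod 2717).
  Combine with x ≡ 1 (mod 3); new modulus lcm = 8151.
    Write x = 1682 + 2717·t and substitute into x ≡ 1 (mod 3): 2717·t ≡ 1 − 1682 = -1681 (mod 3).
    Reduce coefficients mod 3: 2·t ≡ 2 (mod 3).
    The inverse of 2 mod 3 is 2 (since 2·2 = 4 = 1·3 + 1), so t ≡ 2·2 = 4 ≡ 1 (mod 3).
    Then x = 1682 + 2717·1 = 4399, valid modulo lcm(2717, 3) = 8151: x ≡ 4399 (mod 8151).
  Combine with x ≡ 3 (mod 4); new modulus lcm = 32604.
    Write x = 4399 + 8151·t and substitute into x ≡ 3 (mod 4): 8151·t ≡ 3 − 4399 = -4396 (mod 4).
    Reduce coefficients mod 4: 3·t ≡ 0 (mod 4).
    The inverse of 3 mod 4 is 3 (since 3·3 = 9 = 2·4 + 1), so t ≡ 3·0 = 0 ≡ 0 (mod 4).
    Then x = 4399 + 8151·0 = 4399, valid modulo lcm(8151, 4) = 32604: x ≡ 4399 (mod 32604).
Verify against each original: 4399 mod 19 = 10, 4399 mod 11 = 10, 4399 mod 13 = 5, 4399 mod 3 = 1, 4399 mod 4 = 3.

x ≡ 4399 (mod 32604).


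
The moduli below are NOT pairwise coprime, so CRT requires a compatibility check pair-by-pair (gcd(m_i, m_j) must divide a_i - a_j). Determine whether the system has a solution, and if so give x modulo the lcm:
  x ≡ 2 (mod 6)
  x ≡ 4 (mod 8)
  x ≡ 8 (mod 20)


Moduli 6, 8, 20 are not pairwise coprime, so CRT works modulo lcm(m_i) when all pairwise compatibility conditions hold.
Pairwise compatibility: gcd(m_i, m_j) must divide a_i - a_j for every pair.
Merge one congruence at a time:
  Start: x ≡ 2 (mod 6).
  Combine with x ≡ 4 (mod 8): gcd(6, 8) = 2; 4 - 2 = 2, which IS divisible by 2, so compatible.
    Write x = 2 + 6·t and substitute into x ≡ 4 (mod 8): 6·t ≡ 4 − 2 = 2 (mod 8).
    Divide the congruence (and modulus) by g = 2: 3·t ≡ 1 (mod 4).
    The inverse of 3 mod 4 is 3 (since 3·3 = 9 = 2·4 + 1), so t ≡ 3·1 = 3 ≡ 3 (mod 4).
    Then x = 2 + 6·3 = 20, valid modulo lcm(6, 8) = 24: x ≡ 20 (mod 24).
  Combine with x ≡ 8 (mod 20): gcd(24, 20) = 4; 8 - 20 = -12, which IS divisible by 4, so compatible.
    Write x = 20 + 24·t and substitute into x ≡ 8 (mod 20): 24·t ≡ 8 − 20 = -12 (mod 20).
    Divide the congruence (and modulus) by g = 4: 6·t ≡ -3 (mod 5).
    Reduce coefficients mod 5: 1·t ≡ 2 (mod 5).
    So t ≡ 2 (mod 5).
    Then x = 20 + 24·2 = 68, valid modulo lcm(24, 20) = 120: x ≡ 68 (mod 120).
Verify: 68 mod 6 = 2, 68 mod 8 = 4, 68 mod 20 = 8.

x ≡ 68 (mod 120).


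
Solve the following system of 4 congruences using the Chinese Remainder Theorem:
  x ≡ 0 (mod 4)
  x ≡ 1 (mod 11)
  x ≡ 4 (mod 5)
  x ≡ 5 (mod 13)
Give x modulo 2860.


Product of moduli M = 4 · 11 · 5 · 13 = 2860.
Merge one congruence at a time:
  Start: x ≡ 0 (mod 4).
  Combine with x ≡ 1 (mod 11); new modulus lcm = 44.
    Write x = 0 + 4·t and substitute into x ≡ 1 (mod 11): 4·t ≡ 1 − 0 = 1 (mod 11).
    The inverse of 4 mod 11 is 3 (since 4·3 = 12 = 1·11 + 1), so t ≡ 3·1 = 3 ≡ 3 (mod 11).
    Then x = 0 + 4·3 = 12, valid modulo lcm(4, 11) = 44: x ≡ 12 (mod 44).
  Combine with x ≡ 4 (mod 5); new modulus lcm = 220.
    Write x = 12 + 44·t and substitute into x ≡ 4 (mod 5): 44·t ≡ 4 − 12 = -8 (mod 5).
    Reduce coefficients mod 5: 4·t ≡ 2 (mod 5).
    The inverse of 4 mod 5 is 4 (since 4·4 = 16 = 3·5 + 1), so t ≡ 4·2 = 8 ≡ 3 (mod 5).
    Then x = 12 + 44·3 = 144, valid modulo lcm(44, 5) = 220: x ≡ 144 (mod 220).
  Combine with x ≡ 5 (mod 13); new modulus lcm = 2860.
    Write x = 144 + 220·t and substitute into x ≡ 5 (mod 13): 220·t ≡ 5 − 144 = -139 (mod 13).
    Reduce coefficients mod 13: 12·t ≡ 4 (mod 13).
    The inverse of 12 mod 13 is 12 (since 12·12 = 144 = 11·13 + 1), so t ≡ 12·4 = 48 ≡ 9 (mod 13).
    Then x = 144 + 220·9 = 2124, valid modulo lcm(220, 13) = 2860: x ≡ 2124 (mod 2860).
Verify against each original: 2124 mod 4 = 0, 2124 mod 11 = 1, 2124 mod 5 = 4, 2124 mod 13 = 5.

x ≡ 2124 (mod 2860).


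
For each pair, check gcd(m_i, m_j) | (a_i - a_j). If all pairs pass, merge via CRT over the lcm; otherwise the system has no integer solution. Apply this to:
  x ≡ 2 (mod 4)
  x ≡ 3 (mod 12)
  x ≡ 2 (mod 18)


Moduli 4, 12, 18 are not pairwise coprime, so CRT works modulo lcm(m_i) when all pairwise compatibility conditions hold.
Pairwise compatibility: gcd(m_i, m_j) must divide a_i - a_j for every pair.
Merge one congruence at a time:
  Start: x ≡ 2 (mod 4).
  Combine with x ≡ 3 (mod 12): gcd(4, 12) = 4, and 3 - 2 = 1 is NOT divisible by 4.
    ⇒ system is inconsistent (no integer solution).

No solution (the system is inconsistent).


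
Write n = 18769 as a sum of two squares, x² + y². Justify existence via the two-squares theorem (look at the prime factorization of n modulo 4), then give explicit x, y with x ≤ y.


Step 1: Factor n = 18769 = 137^2.
Step 2: Check the mod-4 condition on each prime factor: 137 ≡ 1 (mod 4), exponent 2.
All primes ≡ 3 (mod 4) appear to even exponent (or don't appear), so by the two-squares theorem n IS expressible as a sum of two squares.
Step 3: Build a representation. Here n = 137 · 137 is a product of primes ≡ 1 (mod 4). Each prime p ≡ 1 (mod 4) is itself a sum of two squares; find a² by testing p − a² for a perfect square:
  137: 137 − 1² = 136, 137 − 2² = 133, 137 − 3² = 128, 137 − 4² = 121 = 11² ⇒ 137 = 4² + 11².
  Combine using the Brahmagupta–Fibonacci identity (a² + b²)(c² + d²) = (ac − bd)² + (ad + bc)² = (ac + bd)² + (ad − bc)²:
  137 · 137 = 18769: from (4² + 11²)(4² + 11²), take (4·4 − 11·11, 4·11 + 11·4) = (16 − 121, 44 + 44) = (-105, 88); dropping signs (only squares matter) gives (105, 88); check 105² + 88² = 11025 + 7744 = 18769 ✓.
Step 4: Order so x ≤ y and verify: 88² + 105² = 7744 + 11025 = 18769 = n. ✓

n = 18769 = 88² + 105² (one valid representation with x ≤ y).


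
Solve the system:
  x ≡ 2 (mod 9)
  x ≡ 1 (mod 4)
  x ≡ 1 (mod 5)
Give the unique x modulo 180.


Moduli 9, 4, 5 are pairwise coprime; by CRT there is a unique solution modulo M = 9 · 4 · 5 = 180.
Solve pairwise, accumulating the modulus:
  Start with x ≡ 2 (mod 9).
  Combine with x ≡ 1 (mod 4): since gcd(9, 4) = 1, we get a unique residue mod 36.
    Write x = 2 + 9·t and substitute into x ≡ 1 (mod 4): 9·t ≡ 1 − 2 = -1 (mod 4).
    Reduce coefficients mod 4: 1·t ≡ 3 (mod 4).
    So t ≡ 3 (mod 4).
    Then x = 2 + 9·3 = 29, valid modulo lcm(9, 4) = 36: x ≡ 29 (mod 36).
  Combine with x ≡ 1 (mod 5): since gcd(36, 5) = 1, we get a unique residue mod 180.
    Write x = 29 + 36·t and substitute into x ≡ 1 (mod 5): 36·t ≡ 1 − 29 = -28 (mod 5).
    Reduce coefficients mod 5: 1·t ≡ 2 (mod 5).
    So t ≡ 2 (mod 5).
    Then x = 29 + 36·2 = 101, valid modulo lcm(36, 5) = 180: x ≡ 101 (mod 180).
Verify: 101 mod 9 = 2 ✓, 101 mod 4 = 1 ✓, 101 mod 5 = 1 ✓.

x ≡ 101 (mod 180).


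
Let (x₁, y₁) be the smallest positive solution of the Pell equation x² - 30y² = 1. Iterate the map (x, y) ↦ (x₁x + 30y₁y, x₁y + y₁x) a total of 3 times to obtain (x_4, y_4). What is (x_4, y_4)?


Step 1: Find the fundamental solution (x₁, y₁) of x² - 30y² = 1.
  Expand √30 as a continued fraction. a₀ = ⌊√30⌋ = 5; iterate m_{k+1} = d_k·a_k − m_k, d_{k+1} = (30 − m_{k+1}²)/d_k, a_{k+1} = ⌊(a₀ + m_{k+1})/d_{k+1}⌋ (starting m₀ = 0, d₀ = 1), with convergents p_k = a_k·p_{k-1} + p_{k-2}, q_k = a_k·q_{k-1} + q_{k-2} (p₋₁ = 1, q₋₁ = 0):
  k = 0: a₀ = 5; p₀/q₀ = 5/1; p₀² − 30·q₀² = 25 − 30 = -5.
  k = 1: m = 5, d = 5, a = ⌊(5 + 5)/5⌋ = 2; p/q = (2·5 + 1)/(2·1 + 0) = 11/2; p² − 30·q² = 121 − 120 = 1.
  The first convergent with p² − 30·q² = 1 gives the fundamental solution (x₁, y₁) = (11, 2).
Step 2: Apply the recurrence (x_{n+1}, y_{n+1}) = (x₁x_n + 30y₁y_n, x₁y_n + y₁x_n) repeatedly.
  From (x_1, y_1) = (11, 2): x_2 = 11·11 + 30·2·2 = 241; y_2 = 11·2 + 2·11 = 44.
  From (x_2, y_2) = (241, 44): x_3 = 11·241 + 30·2·44 = 5291; y_3 = 11·44 + 2·241 = 966.
  From (x_3, y_3) = (5291, 966): x_4 = 11·5291 + 30·2·966 = 116161; y_4 = 11·966 + 2·5291 = 21208.
Step 3: Verify x_4² - 30·y_4² = 13493377921 - 13493377920 = 1 (should be 1). ✓

(x_1, y_1) = (11, 2); (x_4, y_4) = (116161, 21208).


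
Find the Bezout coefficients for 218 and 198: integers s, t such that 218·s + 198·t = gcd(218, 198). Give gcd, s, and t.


Euclidean algorithm on (218, 198) — divide until remainder is 0:
  218 = 1 · 198 + 20
  198 = 9 · 20 + 18
  20 = 1 · 18 + 2
  18 = 9 · 2 + 0
gcd(218, 198) = 2.
Track Bezout coefficients alongside the remainders: start with r₀ = 218 = a·1 + b·0 (s = 1, t = 0) and r₁ = 198 = a·0 + b·1 (s = 0, t = 1); each new remainder r_{k+1} = r_{k-1} − q_k·r_k inherits s_{k+1} = s_{k-1} − q_k·s_k, t_{k+1} = t_{k-1} − q_k·t_k, so r_k = a·s_k + b·t_k at every step:
  q = 1: r = 20, s = 1 − 1·0 = 1, t = 0 − 1·1 = -1  (check: 218·1 + 198·(-1) = 20)
  q = 9: r = 18, s = 0 − 9·1 = -9, t = 1 − 9·(-1) = 10  (check: 218·(-9) + 198·10 = 18)
  q = 1: r = 2, s = 1 − 1·(-9) = 10, t = -1 − 1·10 = -11  (check: 218·10 + 198·(-11) = 2)
The row with r = 2 (the gcd) gives the Bezout coefficients s = 10, t = -11.
Result: 218 · (10) + 198 · (-11) = 2.

gcd(218, 198) = 2; s = 10, t = -11 (check: 218·10 + 198·(-11) = 2).


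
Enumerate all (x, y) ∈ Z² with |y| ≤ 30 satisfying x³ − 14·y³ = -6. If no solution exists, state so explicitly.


The equation is x³ - 14y³ = -6. For fixed y, x³ = 14·y³ − 6, so a solution requires the RHS to be a perfect cube.
Strategy: iterate y from -30 to 30, compute RHS = 14·y³ − 6, and check whether it is a (positive or negative) perfect cube.
Check small values of y:
  y = 0: RHS = -6 is not a perfect cube.
  y = 1: RHS = 8 = (2)³ ⇒ x = 2 works.
  y = -1: RHS = -20 is not a perfect cube.
  y = 2: RHS = 106 is not a perfect cube.
  y = -2: RHS = -118 is not a perfect cube.
  y = 3: RHS = 372 is not a perfect cube.
  y = -3: RHS = -384 is not a perfect cube.
Continuing the search up to |y| = 30 finds no further solutions beyond those listed.
Collected solutions: (2, 1).

Solutions (with |y| ≤ 30): (2, 1).


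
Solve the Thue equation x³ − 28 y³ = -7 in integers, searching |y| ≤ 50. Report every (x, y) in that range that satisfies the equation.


The equation is x³ - 28y³ = -7. For fixed y, x³ = 28·y³ − 7, so a solution requires the RHS to be a perfect cube.
Strategy: iterate y from -50 to 50, compute RHS = 28·y³ − 7, and check whether it is a (positive or negative) perfect cube.
Check small values of y:
  y = 0: RHS = -7 is not a perfect cube.
  y = 1: RHS = 21 is not a perfect cube.
  y = -1: RHS = -35 is not a perfect cube.
  y = 2: RHS = 217 is not a perfect cube.
  y = -2: RHS = -231 is not a perfect cube.
  y = 3: RHS = 749 is not a perfect cube.
  y = -3: RHS = -763 is not a perfect cube.
Continuing the search up to |y| = 50 finds no solutions either.
No (x, y) in the scanned range satisfies the equation.

No integer solutions with |y| ≤ 50.


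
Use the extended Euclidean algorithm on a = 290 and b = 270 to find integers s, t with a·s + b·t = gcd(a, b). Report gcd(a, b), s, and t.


Euclidean algorithm on (290, 270) — divide until remainder is 0:
  290 = 1 · 270 + 20
  270 = 13 · 20 + 10
  20 = 2 · 10 + 0
gcd(290, 270) = 10.
Track Bezout coefficients alongside the remainders: start with r₀ = 290 = a·1 + b·0 (s = 1, t = 0) and r₁ = 270 = a·0 + b·1 (s = 0, t = 1); each new remainder r_{k+1} = r_{k-1} − q_k·r_k inherits s_{k+1} = s_{k-1} − q_k·s_k, t_{k+1} = t_{k-1} − q_k·t_k, so r_k = a·s_k + b·t_k at every step:
  q = 1: r = 20, s = 1 − 1·0 = 1, t = 0 − 1·1 = -1  (check: 290·1 + 270·(-1) = 20)
  q = 13: r = 10, s = 0 − 13·1 = -13, t = 1 − 13·(-1) = 14  (check: 290·(-13) + 270·14 = 10)
The row with r = 10 (the gcd) gives the Bezout coefficients s = -13, t = 14.
Result: 290 · (-13) + 270 · (14) = 10.

gcd(290, 270) = 10; s = -13, t = 14 (check: 290·(-13) + 270·14 = 10).


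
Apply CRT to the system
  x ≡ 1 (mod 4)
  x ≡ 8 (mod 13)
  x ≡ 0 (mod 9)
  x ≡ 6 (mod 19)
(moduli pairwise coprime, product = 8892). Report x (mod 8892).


Product of moduli M = 4 · 13 · 9 · 19 = 8892.
Merge one congruence at a time:
  Start: x ≡ 1 (mod 4).
  Combine with x ≡ 8 (mod 13); new modulus lcm = 52.
    Write x = 1 + 4·t and substitute into x ≡ 8 (mod 13): 4·t ≡ 8 − 1 = 7 (mod 13).
    The inverse of 4 mod 13 is 10 (since 4·10 = 40 = 3·13 + 1), so t ≡ 10·7 = 70 ≡ 5 (mod 13).
    Then x = 1 + 4·5 = 21, valid modulo lcm(4, 13) = 52: x ≡ 21 (mod 52).
  Combine with x ≡ 0 (mod 9); new modulus lcm = 468.
    Write x = 21 + 52·t and substitute into x ≡ 0 (mod 9): 52·t ≡ 0 − 21 = -21 (mod 9).
    Reduce coefficients mod 9: 7·t ≡ 6 (mod 9).
    The inverse of 7 mod 9 is 4 (since 7·4 = 28 = 3·9 + 1), so t ≡ 4·6 = 24 ≡ 6 (mod 9).
    Then x = 21 + 52·6 = 333, valid modulo lcm(52, 9) = 468: x ≡ 333 (mod 468).
  Combine with x ≡ 6 (mod 19); new modulus lcm = 8892.
    Write x = 333 + 468·t and substitute into x ≡ 6 (mod 19): 468·t ≡ 6 − 333 = -327 (mod 19).
    Reduce coefficients mod 19: 12·t ≡ 15 (mod 19).
    The inverse of 12 mod 19 is 8 (since 12·8 = 96 = 5·19 + 1), so t ≡ 8·15 = 120 ≡ 6 (mod 19).
    Then x = 333 + 468·6 = 3141, valid modulo lcm(468, 19) = 8892: x ≡ 3141 (mod 8892).
Verify against each original: 3141 mod 4 = 1, 3141 mod 13 = 8, 3141 mod 9 = 0, 3141 mod 19 = 6.

x ≡ 3141 (mod 8892).


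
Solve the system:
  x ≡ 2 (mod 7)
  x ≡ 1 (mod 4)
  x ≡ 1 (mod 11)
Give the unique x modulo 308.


Moduli 7, 4, 11 are pairwise coprime; by CRT there is a unique solution modulo M = 7 · 4 · 11 = 308.
Solve pairwise, accumulating the modulus:
  Start with x ≡ 2 (mod 7).
  Combine with x ≡ 1 (mod 4): since gcd(7, 4) = 1, we get a unique residue mod 28.
    Write x = 2 + 7·t and substitute into x ≡ 1 (mod 4): 7·t ≡ 1 − 2 = -1 (mod 4).
    Reduce coefficients mod 4: 3·t ≡ 3 (mod 4).
    The inverse of 3 mod 4 is 3 (since 3·3 = 9 = 2·4 + 1), so t ≡ 3·3 = 9 ≡ 1 (mod 4).
    Then x = 2 + 7·1 = 9, valid modulo lcm(7, 4) = 28: x ≡ 9 (mod 28).
  Combine with x ≡ 1 (mod 11): since gcd(28, 11) = 1, we get a unique residue mod 308.
    Write x = 9 + 28·t and substitute into x ≡ 1 (mod 11): 28·t ≡ 1 − 9 = -8 (mod 11).
    Reduce coefficients mod 11: 6·t ≡ 3 (mod 11).
    The inverse of 6 mod 11 is 2 (since 6·2 = 12 = 1·11 + 1), so t ≡ 2·3 = 6 ≡ 6 (mod 11).
    Then x = 9 + 28·6 = 177, valid modulo lcm(28, 11) = 308: x ≡ 177 (mod 308).
Verify: 177 mod 7 = 2 ✓, 177 mod 4 = 1 ✓, 177 mod 11 = 1 ✓.

x ≡ 177 (mod 308).


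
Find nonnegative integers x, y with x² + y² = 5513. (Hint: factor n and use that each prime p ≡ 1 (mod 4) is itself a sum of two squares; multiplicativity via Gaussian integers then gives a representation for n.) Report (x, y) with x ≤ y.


Step 1: Factor n = 5513 = 37 · 149.
Step 2: Check the mod-4 condition on each prime factor: 37 ≡ 1 (mod 4), exponent 1; 149 ≡ 1 (mod 4), exponent 1.
All primes ≡ 3 (mod 4) appear to even exponent (or don't appear), so by the two-squares theorem n IS expressible as a sum of two squares.
Step 3: Build a representation. Here n = 37 · 149 is a product of primes ≡ 1 (mod 4). Each prime p ≡ 1 (mod 4) is itself a sum of two squares; find a² by testing p − a² for a perfect square:
  37: 37 − 1² = 36 = 6² ⇒ 37 = 1² + 6².
  149: 149 − 1² = 148, 149 − 2² = 145, 149 − 3² = 140, 149 − 4² = 133, 149 − 5² = 124, 149 − 6² = 113, 149 − 7² = 100 = 10² ⇒ 149 = 7² + 10².
  Combine using the Brahmagupta–Fibonacci identity (a² + b²)(c² + d²) = (ac − bd)² + (ad + bc)² = (ac + bd)² + (ad − bc)²:
  37 · 149 = 5513: from (1² + 6²)(7² + 10²), take (1·7 − 6·10, 1·10 + 6·7) = (7 − 60, 10 + 42) = (-53, 52); dropping signs (only squares matter) gives (53, 52); check 53² + 52² = 2809 + 2704 = 5513 ✓.
Step 4: Order so x ≤ y and verify: 52² + 53² = 2704 + 2809 = 5513 = n. ✓

n = 5513 = 52² + 53² (one valid representation with x ≤ y).


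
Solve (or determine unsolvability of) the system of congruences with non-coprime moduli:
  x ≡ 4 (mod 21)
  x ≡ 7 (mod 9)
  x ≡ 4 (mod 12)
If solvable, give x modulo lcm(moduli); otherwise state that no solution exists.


Moduli 21, 9, 12 are not pairwise coprime, so CRT works modulo lcm(m_i) when all pairwise compatibility conditions hold.
Pairwise compatibility: gcd(m_i, m_j) must divide a_i - a_j for every pair.
Merge one congruence at a time:
  Start: x ≡ 4 (mod 21).
  Combine with x ≡ 7 (mod 9): gcd(21, 9) = 3; 7 - 4 = 3, which IS divisible by 3, so compatible.
    Write x = 4 + 21·t and substitute into x ≡ 7 (mod 9): 21·t ≡ 7 − 4 = 3 (mod 9).
    Divide the congruence (and modulus) by g = 3: 7·t ≡ 1 (mod 3).
    Reduce coefficients mod 3: 1·t ≡ 1 (mod 3).
    So t ≡ 1 (mod 3).
    Then x = 4 + 21·1 = 25, valid modulo lcm(21, 9) = 63: x ≡ 25 (mod 63).
  Combine with x ≡ 4 (mod 12): gcd(63, 12) = 3; 4 - 25 = -21, which IS divisible by 3, so compatible.
    Write x = 25 + 63·t and substitute into x ≡ 4 (mod 12): 63·t ≡ 4 − 25 = -21 (mod 12).
    Divide the congruence (and modulus) by g = 3: 21·t ≡ -7 (mod 4).
    Reduce coefficients mod 4: 1·t ≡ 1 (mod 4).
    So t ≡ 1 (mod 4).
    Then x = 25 + 63·1 = 88, valid modulo lcm(63, 12) = 252: x ≡ 88 (mod 252).
Verify: 88 mod 21 = 4, 88 mod 9 = 7, 88 mod 12 = 4.

x ≡ 88 (mod 252).


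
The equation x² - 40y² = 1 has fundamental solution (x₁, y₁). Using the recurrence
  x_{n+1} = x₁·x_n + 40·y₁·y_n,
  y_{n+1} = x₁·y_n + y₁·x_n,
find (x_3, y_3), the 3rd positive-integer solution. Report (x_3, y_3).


Step 1: Find the fundamental solution (x₁, y₁) of x² - 40y² = 1.
  Expand √40 as a continued fraction. a₀ = ⌊√40⌋ = 6; iterate m_{k+1} = d_k·a_k − m_k, d_{k+1} = (40 − m_{k+1}²)/d_k, a_{k+1} = ⌊(a₀ + m_{k+1})/d_{k+1}⌋ (starting m₀ = 0, d₀ = 1), with convergents p_k = a_k·p_{k-1} + p_{k-2}, q_k = a_k·q_{k-1} + q_{k-2} (p₋₁ = 1, q₋₁ = 0):
  k = 0: a₀ = 6; p₀/q₀ = 6/1; p₀² − 40·q₀² = 36 − 40 = -4.
  k = 1: m = 6, d = 4, a = ⌊(6 + 6)/4⌋ = 3; p/q = (3·6 + 1)/(3·1 + 0) = 19/3; p² − 40·q² = 361 − 360 = 1.
  The first convergent with p² − 40·q² = 1 gives the fundamental solution (x₁, y₁) = (19, 3).
Step 2: Apply the recurrence (x_{n+1}, y_{n+1}) = (x₁x_n + 40y₁y_n, x₁y_n + y₁x_n) repeatedly.
  From (x_1, y_1) = (19, 3): x_2 = 19·19 + 40·3·3 = 721; y_2 = 19·3 + 3·19 = 114.
  From (x_2, y_2) = (721, 114): x_3 = 19·721 + 40·3·114 = 27379; y_3 = 19·114 + 3·721 = 4329.
Step 3: Verify x_3² - 40·y_3² = 749609641 - 749609640 = 1 (should be 1). ✓

(x_1, y_1) = (19, 3); (x_3, y_3) = (27379, 4329).


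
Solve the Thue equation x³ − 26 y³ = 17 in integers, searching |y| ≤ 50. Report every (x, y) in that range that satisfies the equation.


The equation is x³ - 26y³ = 17. For fixed y, x³ = 26·y³ + 17, so a solution requires the RHS to be a perfect cube.
Strategy: iterate y from -50 to 50, compute RHS = 26·y³ + 17, and check whether it is a (positive or negative) perfect cube.
Check small values of y:
  y = 0: RHS = 17 is not a perfect cube.
  y = 1: RHS = 43 is not a perfect cube.
  y = -1: RHS = -9 is not a perfect cube.
  y = 2: RHS = 225 is not a perfect cube.
  y = -2: RHS = -191 is not a perfect cube.
  y = 3: RHS = 719 is not a perfect cube.
  y = -3: RHS = -685 is not a perfect cube.
Continuing the search up to |y| = 50 finds no solutions either.
No (x, y) in the scanned range satisfies the equation.

No integer solutions with |y| ≤ 50.


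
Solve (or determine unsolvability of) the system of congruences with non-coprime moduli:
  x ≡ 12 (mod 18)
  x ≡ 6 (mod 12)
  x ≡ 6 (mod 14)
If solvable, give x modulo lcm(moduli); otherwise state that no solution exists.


Moduli 18, 12, 14 are not pairwise coprime, so CRT works modulo lcm(m_i) when all pairwise compatibility conditions hold.
Pairwise compatibility: gcd(m_i, m_j) must divide a_i - a_j for every pair.
Merge one congruence at a time:
  Start: x ≡ 12 (mod 18).
  Combine with x ≡ 6 (mod 12): gcd(18, 12) = 6; 6 - 12 = -6, which IS divisible by 6, so compatible.
    Write x = 12 + 18·t and substitute into x ≡ 6 (mod 12): 18·t ≡ 6 − 12 = -6 (mod 12).
    Divide the congruence (and modulus) by g = 6: 3·t ≡ -1 (mod 2).
    Reduce coefficients mod 2: 1·t ≡ 1 (mod 2).
    So t ≡ 1 (mod 2).
    Then x = 12 + 18·1 = 30, valid modulo lcm(18, 12) = 36: x ≡ 30 (mod 36).
  Combine with x ≡ 6 (mod 14): gcd(36, 14) = 2; 6 - 30 = -24, which IS divisible by 2, so compatible.
    Write x = 30 + 36·t and substitute into x ≡ 6 (mod 14): 36·t ≡ 6 − 30 = -24 (mod 14).
    Divide the congruence (and modulus) by g = 2: 18·t ≡ -12 (mod 7).
    Reduce coefficients mod 7: 4·t ≡ 2 (mod 7).
    The inverse of 4 mod 7 is 2 (since 4·2 = 8 = 1·7 + 1), so t ≡ 2·2 = 4 ≡ 4 (mod 7).
    Then x = 30 + 36·4 = 174, valid modulo lcm(36, 14) = 252: x ≡ 174 (mod 252).
Verify: 174 mod 18 = 12, 174 mod 12 = 6, 174 mod 14 = 6.

x ≡ 174 (mod 252).
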